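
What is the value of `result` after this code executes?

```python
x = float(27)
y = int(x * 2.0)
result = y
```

x = 27.0; y = 54; result = 54

54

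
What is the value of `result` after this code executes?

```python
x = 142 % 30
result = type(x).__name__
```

x is int; result = 'int'

'int'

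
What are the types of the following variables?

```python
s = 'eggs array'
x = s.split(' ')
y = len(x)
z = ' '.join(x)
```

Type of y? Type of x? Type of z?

len() returns int; str.split() returns list; str.join() returns str

int, list, str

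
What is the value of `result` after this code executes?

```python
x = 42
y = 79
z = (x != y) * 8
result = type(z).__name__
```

x is int; y is int; z is int; result = 'int'

'int'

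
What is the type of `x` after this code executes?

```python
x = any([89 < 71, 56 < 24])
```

any() returns bool

bool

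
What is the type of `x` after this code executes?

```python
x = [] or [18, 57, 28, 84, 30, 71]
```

'or' returns first truthy value (list)

list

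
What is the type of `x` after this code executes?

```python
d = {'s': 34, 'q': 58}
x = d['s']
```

Accessing dict[str, int] with str key returns int

int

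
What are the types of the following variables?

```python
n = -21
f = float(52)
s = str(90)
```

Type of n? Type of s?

n is assigned a bare integer (no decimal point), so it is an int; s is assigned the result of calling str(), which returns a str

int, str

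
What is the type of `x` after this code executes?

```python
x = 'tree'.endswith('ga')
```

str.endswith() returns bool

bool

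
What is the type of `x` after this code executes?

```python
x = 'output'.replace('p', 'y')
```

str.replace() returns str

str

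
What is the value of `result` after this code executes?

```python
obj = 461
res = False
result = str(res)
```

obj = 461; res = False; result = 'False'

'False'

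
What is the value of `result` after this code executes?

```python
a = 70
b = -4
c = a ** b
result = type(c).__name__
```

a is int; b is int; c is float; result = 'float'

'float'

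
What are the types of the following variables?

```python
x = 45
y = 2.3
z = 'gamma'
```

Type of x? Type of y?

x is assigned a bare integer (no decimal point), so it is an int; y is assigned a number with a decimal point, so it is a float

int, float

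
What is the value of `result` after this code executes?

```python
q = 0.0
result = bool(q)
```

q = 0.0; result = False

False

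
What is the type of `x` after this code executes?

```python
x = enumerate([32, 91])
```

enumerate() returns an enumerate object

enumerate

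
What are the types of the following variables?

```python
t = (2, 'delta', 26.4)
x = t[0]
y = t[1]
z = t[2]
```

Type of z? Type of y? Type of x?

tuple[2] is float; tuple[1] is str; tuple[0] is int

float, str, int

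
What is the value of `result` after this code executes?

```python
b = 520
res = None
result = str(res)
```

b = 520; res = None; result = 'None'

'None'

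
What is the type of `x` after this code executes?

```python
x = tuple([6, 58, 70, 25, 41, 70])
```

tuple() constructor returns tuple

tuple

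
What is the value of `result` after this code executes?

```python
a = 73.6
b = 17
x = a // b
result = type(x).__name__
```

a is float; b is int; x is float; result = 'float'

'float'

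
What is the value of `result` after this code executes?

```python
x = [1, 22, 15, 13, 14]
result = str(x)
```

x = [1, 22, 15, 13, 14]; result = '[1, 22, 15, 13, 14]'

'[1, 22, 15, 13, 14]'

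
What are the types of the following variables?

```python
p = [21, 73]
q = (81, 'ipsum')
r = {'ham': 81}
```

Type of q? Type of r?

q is assigned a tuple (parenthesized, comma-separated values); r is assigned a dict literal ({key: value})

tuple, dict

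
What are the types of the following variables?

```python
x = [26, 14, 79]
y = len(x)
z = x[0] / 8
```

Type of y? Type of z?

len() returns int; int / int = float

int, float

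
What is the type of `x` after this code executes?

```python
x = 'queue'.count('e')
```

str.count() returns int

int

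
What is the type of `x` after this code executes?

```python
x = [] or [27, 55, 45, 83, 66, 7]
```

'or' returns first truthy value (list)

list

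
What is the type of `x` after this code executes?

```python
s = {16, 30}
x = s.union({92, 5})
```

set.union() returns a new set

set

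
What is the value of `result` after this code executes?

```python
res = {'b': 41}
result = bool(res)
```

res = {'b': 41}; result = True

True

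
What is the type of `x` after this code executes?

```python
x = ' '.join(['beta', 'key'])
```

str.join() returns str

str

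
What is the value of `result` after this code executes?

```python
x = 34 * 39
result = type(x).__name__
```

x is int; result = 'int'

'int'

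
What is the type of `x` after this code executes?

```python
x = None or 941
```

'or' with None returns the other truthy value

int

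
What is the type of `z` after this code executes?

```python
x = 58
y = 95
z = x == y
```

Comparison returns bool

bool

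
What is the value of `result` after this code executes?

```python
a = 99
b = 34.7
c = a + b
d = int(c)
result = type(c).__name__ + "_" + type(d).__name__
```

a is int; b is float; c is float; d is int; result = 'float_int'

'float_int'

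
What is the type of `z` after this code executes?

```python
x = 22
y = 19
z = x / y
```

int / int = float

float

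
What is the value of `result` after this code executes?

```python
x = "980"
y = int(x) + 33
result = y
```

x = '980'; y = 1013; result = 1013

1013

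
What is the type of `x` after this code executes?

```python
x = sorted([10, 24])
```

sorted() always returns list

list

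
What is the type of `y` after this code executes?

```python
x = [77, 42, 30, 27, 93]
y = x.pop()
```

list.pop() returns the popped element

int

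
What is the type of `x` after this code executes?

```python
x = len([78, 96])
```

len() always returns int

int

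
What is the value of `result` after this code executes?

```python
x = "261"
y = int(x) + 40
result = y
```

x = '261'; y = 301; result = 301

301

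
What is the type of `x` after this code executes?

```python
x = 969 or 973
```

'or' returns first truthy value (int)

int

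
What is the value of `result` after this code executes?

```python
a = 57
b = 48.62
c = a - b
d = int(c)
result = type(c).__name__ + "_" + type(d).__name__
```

a is int; b is float; c is float; d is int; result = 'float_int'

'float_int'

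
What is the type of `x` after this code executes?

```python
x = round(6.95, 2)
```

round() with decimal places returns float

float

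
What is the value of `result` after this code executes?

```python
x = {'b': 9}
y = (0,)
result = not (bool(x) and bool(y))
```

x = {'b': 9}; y = (0,); result = False

False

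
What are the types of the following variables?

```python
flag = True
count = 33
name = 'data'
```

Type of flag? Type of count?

flag is assigned the constant True, which has type bool; count is assigned a bare integer (no decimal point), so it is an int

bool, int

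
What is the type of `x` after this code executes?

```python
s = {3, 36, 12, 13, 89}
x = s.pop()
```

Popping from set[int] returns int

int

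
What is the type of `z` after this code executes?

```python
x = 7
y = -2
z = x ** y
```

int ** negative = float

float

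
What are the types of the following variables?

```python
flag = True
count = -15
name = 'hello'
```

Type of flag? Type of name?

flag is assigned the constant True, which has type bool; name is assigned a quoted string literal, so it is a str

bool, str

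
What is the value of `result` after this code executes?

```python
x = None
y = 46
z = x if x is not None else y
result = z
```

x = None; y = 46; z = 46; result = 46

46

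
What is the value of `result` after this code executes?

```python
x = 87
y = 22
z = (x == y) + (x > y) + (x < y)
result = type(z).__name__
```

x is int; y is int; z is int; result = 'int'

'int'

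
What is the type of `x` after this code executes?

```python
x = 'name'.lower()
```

str.lower() returns str

str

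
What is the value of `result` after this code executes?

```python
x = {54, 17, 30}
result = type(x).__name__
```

x is set; result = 'set'

'set'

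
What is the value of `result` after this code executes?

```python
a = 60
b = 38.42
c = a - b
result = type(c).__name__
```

a is int; b is float; c is float; result = 'float'

'float'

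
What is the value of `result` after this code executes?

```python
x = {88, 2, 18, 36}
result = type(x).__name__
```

x is set; result = 'set'

'set'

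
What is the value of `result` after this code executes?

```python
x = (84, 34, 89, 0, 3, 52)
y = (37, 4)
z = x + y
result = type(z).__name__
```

x is tuple; y is tuple; z is tuple; result = 'tuple'

'tuple'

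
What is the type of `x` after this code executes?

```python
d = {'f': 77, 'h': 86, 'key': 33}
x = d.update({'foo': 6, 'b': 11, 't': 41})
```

dict.update() returns None

NoneType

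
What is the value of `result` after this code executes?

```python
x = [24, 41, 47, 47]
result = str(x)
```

x = [24, 41, 47, 47]; result = '[24, 41, 47, 47]'

'[24, 41, 47, 47]'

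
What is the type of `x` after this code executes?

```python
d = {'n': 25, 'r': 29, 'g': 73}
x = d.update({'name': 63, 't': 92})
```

dict.update() returns None

NoneType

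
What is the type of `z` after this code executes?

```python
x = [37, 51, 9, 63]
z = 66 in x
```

'in' operator returns bool

bool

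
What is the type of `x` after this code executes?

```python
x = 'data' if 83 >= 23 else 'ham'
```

Both branches of conditional are str

str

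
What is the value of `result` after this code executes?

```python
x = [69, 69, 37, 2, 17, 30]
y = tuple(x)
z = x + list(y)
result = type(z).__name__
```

x is list; y is tuple; z is list; result = 'list'

'list'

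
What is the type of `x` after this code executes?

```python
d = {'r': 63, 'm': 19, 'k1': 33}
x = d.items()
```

dict.items() returns dict_items view

dict_items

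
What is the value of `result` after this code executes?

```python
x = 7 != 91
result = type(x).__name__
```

x is bool; result = 'bool'

'bool'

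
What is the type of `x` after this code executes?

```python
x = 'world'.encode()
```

str.encode() returns bytes

bytes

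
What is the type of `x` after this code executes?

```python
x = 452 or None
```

'or' returns first truthy value

int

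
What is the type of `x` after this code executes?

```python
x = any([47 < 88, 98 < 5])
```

any() returns bool

bool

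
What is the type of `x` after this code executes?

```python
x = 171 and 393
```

'and' with truthy values returns last operand (int)

int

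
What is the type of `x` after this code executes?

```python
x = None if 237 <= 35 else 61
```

237 <= 35 is False, so the else branch is taken

int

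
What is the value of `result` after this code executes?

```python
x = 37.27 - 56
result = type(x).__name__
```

x is float; result = 'float'

'float'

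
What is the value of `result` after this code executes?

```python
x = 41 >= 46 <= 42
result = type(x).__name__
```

x is bool; result = 'bool'

'bool'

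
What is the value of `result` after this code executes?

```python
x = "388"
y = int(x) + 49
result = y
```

x = '388'; y = 437; result = 437

437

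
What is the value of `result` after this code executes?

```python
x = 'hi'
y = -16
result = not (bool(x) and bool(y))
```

x = 'hi'; y = -16; result = False

False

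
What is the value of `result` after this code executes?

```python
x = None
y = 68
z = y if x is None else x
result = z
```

x = None; y = 68; z = 68; result = 68

68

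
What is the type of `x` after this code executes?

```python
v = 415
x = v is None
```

'is' comparison returns bool

bool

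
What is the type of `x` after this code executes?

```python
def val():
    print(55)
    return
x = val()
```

Bare return returns None

NoneType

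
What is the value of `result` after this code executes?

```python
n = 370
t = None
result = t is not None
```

n = 370; t = None; result = False

False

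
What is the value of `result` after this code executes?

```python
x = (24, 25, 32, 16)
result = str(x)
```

x = (24, 25, 32, 16); result = '(24, 25, 32, 16)'

'(24, 25, 32, 16)'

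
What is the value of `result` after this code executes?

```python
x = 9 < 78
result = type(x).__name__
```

x is bool; result = 'bool'

'bool'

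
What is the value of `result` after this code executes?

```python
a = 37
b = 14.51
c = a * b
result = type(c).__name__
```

a is int; b is float; c is float; result = 'float'

'float'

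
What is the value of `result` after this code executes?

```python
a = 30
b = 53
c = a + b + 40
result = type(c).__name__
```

a is int; b is int; c is int; result = 'int'

'int'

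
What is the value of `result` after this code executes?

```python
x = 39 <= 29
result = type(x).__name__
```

x is bool; result = 'bool'

'bool'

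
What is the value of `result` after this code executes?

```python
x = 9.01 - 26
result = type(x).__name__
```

x is float; result = 'float'

'float'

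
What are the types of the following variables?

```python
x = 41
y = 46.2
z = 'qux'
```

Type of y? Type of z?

y is assigned a number with a decimal point, so it is a float; z is assigned a quoted string literal, so it is a str

float, str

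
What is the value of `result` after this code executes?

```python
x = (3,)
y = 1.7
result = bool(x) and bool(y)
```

x = (3,); y = 1.7; result = True

True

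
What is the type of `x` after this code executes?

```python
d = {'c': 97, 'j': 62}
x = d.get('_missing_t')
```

dict.get() returns None when key not found

NoneType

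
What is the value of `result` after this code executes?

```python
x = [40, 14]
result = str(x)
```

x = [40, 14]; result = '[40, 14]'

'[40, 14]'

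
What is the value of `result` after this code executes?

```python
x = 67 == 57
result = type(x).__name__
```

x is bool; result = 'bool'

'bool'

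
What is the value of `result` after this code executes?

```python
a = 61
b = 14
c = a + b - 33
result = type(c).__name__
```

a is int; b is int; c is int; result = 'int'

'int'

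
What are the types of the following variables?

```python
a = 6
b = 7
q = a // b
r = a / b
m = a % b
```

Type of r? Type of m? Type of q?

/ returns float; % of ints returns int; // returns int

float, int, int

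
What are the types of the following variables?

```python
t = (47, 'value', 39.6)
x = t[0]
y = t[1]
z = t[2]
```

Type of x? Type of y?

tuple[0] is int; tuple[1] is str

int, str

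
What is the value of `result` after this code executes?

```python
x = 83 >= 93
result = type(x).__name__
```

x is bool; result = 'bool'

'bool'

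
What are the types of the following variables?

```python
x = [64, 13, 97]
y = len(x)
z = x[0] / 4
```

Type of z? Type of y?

int / int = float; len() returns int

float, int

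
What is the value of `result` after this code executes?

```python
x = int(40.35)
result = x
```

x = 40; result = 40

40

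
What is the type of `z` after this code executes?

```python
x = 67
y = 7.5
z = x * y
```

int * float = float

float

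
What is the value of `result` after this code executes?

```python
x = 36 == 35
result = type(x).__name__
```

x is bool; result = 'bool'

'bool'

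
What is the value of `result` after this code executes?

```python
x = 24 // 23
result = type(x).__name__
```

x is int; result = 'int'

'int'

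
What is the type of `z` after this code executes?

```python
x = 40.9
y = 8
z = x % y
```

float % int = float

float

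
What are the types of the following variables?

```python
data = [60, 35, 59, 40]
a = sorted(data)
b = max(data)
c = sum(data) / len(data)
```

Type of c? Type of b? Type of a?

int / int = float; max of ints returns int; sorted() returns list

float, int, list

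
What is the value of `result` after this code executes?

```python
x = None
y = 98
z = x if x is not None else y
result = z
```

x = None; y = 98; z = 98; result = 98

98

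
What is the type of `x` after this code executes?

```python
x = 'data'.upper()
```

str.upper() returns str

str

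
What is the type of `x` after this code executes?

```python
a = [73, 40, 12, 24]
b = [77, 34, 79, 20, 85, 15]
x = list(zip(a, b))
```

list(zip()) returns a list of tuples

list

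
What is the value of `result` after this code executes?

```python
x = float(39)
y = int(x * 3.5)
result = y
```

x = 39.0; y = 136; result = 136

136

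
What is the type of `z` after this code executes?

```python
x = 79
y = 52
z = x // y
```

int // int = int

int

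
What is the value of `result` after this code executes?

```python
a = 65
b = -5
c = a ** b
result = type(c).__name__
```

a is int; b is int; c is float; result = 'float'

'float'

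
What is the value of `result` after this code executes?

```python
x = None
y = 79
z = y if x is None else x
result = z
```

x = None; y = 79; z = 79; result = 79

79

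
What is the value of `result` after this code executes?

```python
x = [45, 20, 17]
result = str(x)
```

x = [45, 20, 17]; result = '[45, 20, 17]'

'[45, 20, 17]'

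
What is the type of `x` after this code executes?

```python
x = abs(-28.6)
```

abs() of float returns float

float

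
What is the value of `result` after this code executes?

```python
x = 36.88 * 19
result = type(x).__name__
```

x is float; result = 'float'

'float'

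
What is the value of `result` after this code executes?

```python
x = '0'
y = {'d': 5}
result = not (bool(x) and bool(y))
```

x = '0'; y = {'d': 5}; result = False

False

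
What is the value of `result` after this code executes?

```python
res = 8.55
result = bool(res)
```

res = 8.55; result = True

True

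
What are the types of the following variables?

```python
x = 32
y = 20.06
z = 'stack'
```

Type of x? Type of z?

x is assigned a bare integer (no decimal point), so it is an int; z is assigned a quoted string literal, so it is a str

int, str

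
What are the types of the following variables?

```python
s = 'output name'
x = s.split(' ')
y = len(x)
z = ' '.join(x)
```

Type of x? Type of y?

str.split() returns list; len() returns int

list, int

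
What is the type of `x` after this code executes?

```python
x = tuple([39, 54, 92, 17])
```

tuple() constructor returns tuple

tuple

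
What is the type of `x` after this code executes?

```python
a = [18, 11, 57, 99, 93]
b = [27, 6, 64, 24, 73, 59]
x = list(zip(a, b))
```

list(zip()) returns a list of tuples

list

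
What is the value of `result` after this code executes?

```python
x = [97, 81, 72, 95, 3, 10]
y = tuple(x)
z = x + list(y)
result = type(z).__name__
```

x is list; y is tuple; z is list; result = 'list'

'list'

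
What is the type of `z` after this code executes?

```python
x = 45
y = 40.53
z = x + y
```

int + float = float

float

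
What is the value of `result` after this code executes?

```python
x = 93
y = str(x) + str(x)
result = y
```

x = 93; y = '9393'; result = '9393'

'9393'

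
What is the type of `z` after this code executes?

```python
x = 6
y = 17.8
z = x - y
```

int - float = float

float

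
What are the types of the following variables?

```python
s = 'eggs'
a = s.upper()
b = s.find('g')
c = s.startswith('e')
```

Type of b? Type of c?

find() returns int; startswith() returns bool

int, bool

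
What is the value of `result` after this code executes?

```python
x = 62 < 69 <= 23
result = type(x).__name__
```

x is bool; result = 'bool'

'bool'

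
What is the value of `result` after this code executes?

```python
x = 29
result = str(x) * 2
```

x = 29; result = '2929'

'2929'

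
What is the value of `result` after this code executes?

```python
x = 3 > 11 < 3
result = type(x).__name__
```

x is bool; result = 'bool'

'bool'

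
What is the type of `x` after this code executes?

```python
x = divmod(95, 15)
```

divmod() returns tuple of (quotient, remainder)

tuple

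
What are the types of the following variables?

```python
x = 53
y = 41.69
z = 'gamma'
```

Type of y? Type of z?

y is assigned a number with a decimal point, so it is a float; z is assigned a quoted string literal, so it is a str

float, str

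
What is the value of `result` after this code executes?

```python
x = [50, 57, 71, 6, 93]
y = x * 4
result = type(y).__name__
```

x is list; y is list; result = 'list'

'list'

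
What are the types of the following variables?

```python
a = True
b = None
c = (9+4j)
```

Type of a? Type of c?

a is assigned the constant True, which has type bool; c is assigned (9+4j), an int plus an imaginary literal (j suffix), which evaluates to complex

bool, complex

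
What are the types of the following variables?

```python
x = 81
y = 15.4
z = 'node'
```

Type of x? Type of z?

x is assigned a bare integer (no decimal point), so it is an int; z is assigned a quoted string literal, so it is a str

int, str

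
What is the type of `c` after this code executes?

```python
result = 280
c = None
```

None has type NoneType

NoneType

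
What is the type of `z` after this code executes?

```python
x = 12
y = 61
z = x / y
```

int / int = float

float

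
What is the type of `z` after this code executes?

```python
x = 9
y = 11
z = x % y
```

int % int = int

int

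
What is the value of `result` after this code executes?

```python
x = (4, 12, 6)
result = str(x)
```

x = (4, 12, 6); result = '(4, 12, 6)'

'(4, 12, 6)'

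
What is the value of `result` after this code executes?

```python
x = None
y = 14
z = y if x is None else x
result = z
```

x = None; y = 14; z = 14; result = 14

14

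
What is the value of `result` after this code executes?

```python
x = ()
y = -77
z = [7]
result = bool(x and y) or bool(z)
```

x = (); y = -77; z = [7]; result = True

True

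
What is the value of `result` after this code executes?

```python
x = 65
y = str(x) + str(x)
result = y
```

x = 65; y = '6565'; result = '6565'

'6565'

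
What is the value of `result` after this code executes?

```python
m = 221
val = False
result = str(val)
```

m = 221; val = False; result = 'False'

'False'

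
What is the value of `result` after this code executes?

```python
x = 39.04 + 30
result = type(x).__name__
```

x is float; result = 'float'

'float'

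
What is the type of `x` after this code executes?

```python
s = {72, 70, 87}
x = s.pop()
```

Popping from set[int] returns int

int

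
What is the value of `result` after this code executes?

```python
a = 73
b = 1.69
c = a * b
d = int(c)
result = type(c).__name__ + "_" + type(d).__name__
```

a is int; b is float; c is float; d is int; result = 'float_int'

'float_int'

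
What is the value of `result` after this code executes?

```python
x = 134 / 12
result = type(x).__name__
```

x is float; result = 'float'

'float'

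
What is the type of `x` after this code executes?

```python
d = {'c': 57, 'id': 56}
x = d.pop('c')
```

dict.pop() returns the value

int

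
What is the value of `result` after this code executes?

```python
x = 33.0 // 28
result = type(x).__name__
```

x is float; result = 'float'

'float'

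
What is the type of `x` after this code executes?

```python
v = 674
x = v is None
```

'is' comparison returns bool

bool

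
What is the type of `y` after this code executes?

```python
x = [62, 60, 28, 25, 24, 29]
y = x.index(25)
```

list.index() returns int

int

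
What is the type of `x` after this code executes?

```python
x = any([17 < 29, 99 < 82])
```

any() returns bool

bool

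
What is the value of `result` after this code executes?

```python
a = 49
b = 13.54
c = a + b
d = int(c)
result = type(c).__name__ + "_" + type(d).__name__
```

a is int; b is float; c is float; d is int; result = 'float_int'

'float_int'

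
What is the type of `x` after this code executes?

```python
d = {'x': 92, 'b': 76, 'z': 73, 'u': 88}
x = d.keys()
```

.keys() returns dict_keys view

dict_keys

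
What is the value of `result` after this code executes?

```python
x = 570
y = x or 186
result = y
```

x = 570; y = 570; result = 570

570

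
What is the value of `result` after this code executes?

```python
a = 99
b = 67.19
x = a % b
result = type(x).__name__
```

a is int; b is float; x is float; result = 'float'

'float'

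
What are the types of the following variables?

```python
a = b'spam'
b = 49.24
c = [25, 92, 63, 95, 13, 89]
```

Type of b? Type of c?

b is assigned a number with a decimal point, so it is a float; c is assigned a list literal (square brackets)

float, list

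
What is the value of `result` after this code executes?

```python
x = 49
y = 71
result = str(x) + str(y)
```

x = 49; y = 71; result = '4971'

'4971'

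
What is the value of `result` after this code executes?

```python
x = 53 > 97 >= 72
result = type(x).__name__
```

x is bool; result = 'bool'

'bool'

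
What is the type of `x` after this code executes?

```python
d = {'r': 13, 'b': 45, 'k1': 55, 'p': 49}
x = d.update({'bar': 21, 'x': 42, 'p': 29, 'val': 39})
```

dict.update() returns None

NoneType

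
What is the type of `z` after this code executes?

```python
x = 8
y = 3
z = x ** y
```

positive int ** positive int = int

int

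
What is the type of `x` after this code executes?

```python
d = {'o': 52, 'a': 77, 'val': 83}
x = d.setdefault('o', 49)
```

dict.setdefault() returns the (existing or default) value

int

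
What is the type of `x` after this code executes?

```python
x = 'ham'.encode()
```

str.encode() returns bytes

bytes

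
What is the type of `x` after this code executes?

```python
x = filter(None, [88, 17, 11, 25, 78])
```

filter() returns a filter object

filter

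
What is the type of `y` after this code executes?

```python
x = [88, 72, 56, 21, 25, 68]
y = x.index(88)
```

list.index() returns int

int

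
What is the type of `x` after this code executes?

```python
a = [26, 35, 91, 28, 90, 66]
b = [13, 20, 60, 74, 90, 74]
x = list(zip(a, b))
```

list(zip()) returns a list of tuples

list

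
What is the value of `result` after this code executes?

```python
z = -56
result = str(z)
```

z = -56; result = '-56'

'-56'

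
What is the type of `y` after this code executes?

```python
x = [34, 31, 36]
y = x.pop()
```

list.pop() returns the popped element

int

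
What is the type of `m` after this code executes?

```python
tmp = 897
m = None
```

None has type NoneType

NoneType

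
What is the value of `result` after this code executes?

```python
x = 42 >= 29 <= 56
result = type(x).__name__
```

x is bool; result = 'bool'

'bool'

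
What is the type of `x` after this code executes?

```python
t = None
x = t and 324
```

'and' returns first falsy value (None)

NoneType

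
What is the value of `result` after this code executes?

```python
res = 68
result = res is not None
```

res = 68; result = True

True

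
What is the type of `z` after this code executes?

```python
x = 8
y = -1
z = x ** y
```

int ** negative = float

float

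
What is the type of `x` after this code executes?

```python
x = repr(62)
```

repr() returns str

str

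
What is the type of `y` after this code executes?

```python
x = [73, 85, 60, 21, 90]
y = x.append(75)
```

list.append() returns None (mutates in place)

NoneType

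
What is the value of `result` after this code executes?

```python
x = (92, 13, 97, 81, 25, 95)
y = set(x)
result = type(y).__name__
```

x is tuple; y is set; result = 'set'

'set'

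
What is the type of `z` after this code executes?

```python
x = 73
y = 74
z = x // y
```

int // int = int

int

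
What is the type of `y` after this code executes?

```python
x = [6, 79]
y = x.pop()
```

list.pop() returns the popped element

int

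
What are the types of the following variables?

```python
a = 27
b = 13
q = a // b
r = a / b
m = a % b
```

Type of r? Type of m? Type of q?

/ returns float; % of ints returns int; // returns int

float, int, int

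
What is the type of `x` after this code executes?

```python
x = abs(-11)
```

abs() of int returns int

int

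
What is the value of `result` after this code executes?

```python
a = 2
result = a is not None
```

a = 2; result = True

True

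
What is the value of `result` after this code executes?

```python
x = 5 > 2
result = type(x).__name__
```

x is bool; result = 'bool'

'bool'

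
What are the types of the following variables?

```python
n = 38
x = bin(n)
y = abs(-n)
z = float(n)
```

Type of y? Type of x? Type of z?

abs() of int returns int; bin() returns str; float() returns float

int, str, float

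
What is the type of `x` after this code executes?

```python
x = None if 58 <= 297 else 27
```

58 <= 297 is True, so the if branch is taken

NoneType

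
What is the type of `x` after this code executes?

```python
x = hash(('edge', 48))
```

hash() returns int

int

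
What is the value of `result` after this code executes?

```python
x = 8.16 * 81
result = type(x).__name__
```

x is float; result = 'float'

'float'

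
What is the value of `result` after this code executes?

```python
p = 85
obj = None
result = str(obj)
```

p = 85; obj = None; result = 'None'

'None'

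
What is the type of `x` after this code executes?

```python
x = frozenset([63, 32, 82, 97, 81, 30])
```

frozenset() returns frozenset

frozenset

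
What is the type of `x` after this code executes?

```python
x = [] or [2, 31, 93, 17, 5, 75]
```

'or' returns first truthy value (list)

list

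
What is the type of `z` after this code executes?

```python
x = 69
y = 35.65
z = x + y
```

int + float = float

float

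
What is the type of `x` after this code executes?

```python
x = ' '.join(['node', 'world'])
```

str.join() returns str

str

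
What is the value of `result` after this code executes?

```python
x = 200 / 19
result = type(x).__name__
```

x is float; result = 'float'

'float'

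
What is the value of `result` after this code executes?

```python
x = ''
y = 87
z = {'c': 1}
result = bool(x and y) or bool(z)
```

x = ''; y = 87; z = {'c': 1}; result = True

True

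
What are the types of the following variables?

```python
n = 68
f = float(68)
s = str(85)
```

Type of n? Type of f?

n is assigned a bare integer (no decimal point), so it is an int; f is assigned the result of calling float(), which returns a float

int, float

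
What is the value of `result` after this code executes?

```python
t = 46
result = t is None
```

t = 46; result = False

False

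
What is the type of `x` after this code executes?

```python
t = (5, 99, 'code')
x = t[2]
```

Index 2 of tuple is a str literal

str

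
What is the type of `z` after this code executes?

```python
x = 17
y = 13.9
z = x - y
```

int - float = float

float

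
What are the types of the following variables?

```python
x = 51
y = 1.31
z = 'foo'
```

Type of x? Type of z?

x is assigned a bare integer (no decimal point), so it is an int; z is assigned a quoted string literal, so it is a str

int, str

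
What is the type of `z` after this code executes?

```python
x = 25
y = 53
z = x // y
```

int // int = int

int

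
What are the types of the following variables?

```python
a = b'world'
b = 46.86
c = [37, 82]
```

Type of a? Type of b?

a is assigned a bytes literal (b'...' prefix); b is assigned a number with a decimal point, so it is a float

bytes, float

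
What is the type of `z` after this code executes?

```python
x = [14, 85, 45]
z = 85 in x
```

'in' operator returns bool

bool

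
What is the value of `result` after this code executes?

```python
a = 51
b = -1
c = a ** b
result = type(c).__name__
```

a is int; b is int; c is float; result = 'float'

'float'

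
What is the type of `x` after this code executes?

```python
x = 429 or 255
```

'or' returns first truthy value (int)

int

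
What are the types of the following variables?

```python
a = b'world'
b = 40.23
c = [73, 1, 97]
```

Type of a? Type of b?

a is assigned a bytes literal (b'...' prefix); b is assigned a number with a decimal point, so it is a float

bytes, float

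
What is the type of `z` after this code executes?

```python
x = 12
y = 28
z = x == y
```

Equality comparison returns bool

bool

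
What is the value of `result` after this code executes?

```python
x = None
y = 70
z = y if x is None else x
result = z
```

x = None; y = 70; z = 70; result = 70

70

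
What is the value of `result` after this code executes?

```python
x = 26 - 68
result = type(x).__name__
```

x is int; result = 'int'

'int'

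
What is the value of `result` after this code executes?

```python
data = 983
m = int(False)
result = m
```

data = 983; m = 0; result = 0

0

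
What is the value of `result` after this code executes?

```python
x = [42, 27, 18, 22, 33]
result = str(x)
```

x = [42, 27, 18, 22, 33]; result = '[42, 27, 18, 22, 33]'

'[42, 27, 18, 22, 33]'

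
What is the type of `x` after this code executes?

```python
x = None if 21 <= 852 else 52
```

21 <= 852 is True, so the if branch is taken

NoneType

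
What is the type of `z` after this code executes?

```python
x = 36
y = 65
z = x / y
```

int / int = float

float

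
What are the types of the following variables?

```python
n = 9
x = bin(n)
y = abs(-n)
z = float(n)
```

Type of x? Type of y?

bin() returns str; abs() of int returns int

str, int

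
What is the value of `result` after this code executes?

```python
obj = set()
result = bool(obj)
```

obj = set(); result = False

False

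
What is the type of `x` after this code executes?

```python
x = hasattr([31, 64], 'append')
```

hasattr() returns bool

bool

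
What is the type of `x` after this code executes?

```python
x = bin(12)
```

bin() returns str representation

str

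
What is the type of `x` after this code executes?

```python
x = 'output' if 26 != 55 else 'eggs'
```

Both branches of conditional are str

str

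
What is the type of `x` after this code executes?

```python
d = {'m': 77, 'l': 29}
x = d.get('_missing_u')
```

dict.get() returns None when key not found

NoneType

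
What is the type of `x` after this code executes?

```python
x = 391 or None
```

'or' returns first truthy value

int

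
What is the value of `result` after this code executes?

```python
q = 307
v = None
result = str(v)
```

q = 307; v = None; result = 'None'

'None'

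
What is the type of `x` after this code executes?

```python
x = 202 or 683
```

'or' returns first truthy value (int)

int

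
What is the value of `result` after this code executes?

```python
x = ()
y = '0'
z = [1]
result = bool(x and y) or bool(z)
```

x = (); y = '0'; z = [1]; result = True

True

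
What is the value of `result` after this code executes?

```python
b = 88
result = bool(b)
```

b = 88; result = True

True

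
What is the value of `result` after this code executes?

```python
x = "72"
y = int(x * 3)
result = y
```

x = '72'; y = 727272; result = 727272

727272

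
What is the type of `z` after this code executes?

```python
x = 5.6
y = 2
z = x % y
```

float % int = float

float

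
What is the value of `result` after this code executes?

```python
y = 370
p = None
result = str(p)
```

y = 370; p = None; result = 'None'

'None'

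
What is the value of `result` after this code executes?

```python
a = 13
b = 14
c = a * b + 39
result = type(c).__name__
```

a is int; b is int; c is int; result = 'int'

'int'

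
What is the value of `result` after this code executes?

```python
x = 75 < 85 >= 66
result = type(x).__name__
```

x is bool; result = 'bool'

'bool'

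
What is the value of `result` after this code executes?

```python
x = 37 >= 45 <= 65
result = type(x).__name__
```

x is bool; result = 'bool'

'bool'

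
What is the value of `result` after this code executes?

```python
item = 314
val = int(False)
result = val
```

item = 314; val = 0; result = 0

0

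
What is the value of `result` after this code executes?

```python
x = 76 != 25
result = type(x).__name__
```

x is bool; result = 'bool'

'bool'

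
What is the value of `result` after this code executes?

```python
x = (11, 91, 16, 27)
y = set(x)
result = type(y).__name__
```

x is tuple; y is set; result = 'set'

'set'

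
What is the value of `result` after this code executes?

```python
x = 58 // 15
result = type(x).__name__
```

x is int; result = 'int'

'int'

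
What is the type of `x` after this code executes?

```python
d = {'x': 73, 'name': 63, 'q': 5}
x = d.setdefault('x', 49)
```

dict.setdefault() returns the (existing or default) value

int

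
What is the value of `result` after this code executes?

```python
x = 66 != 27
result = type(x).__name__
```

x is bool; result = 'bool'

'bool'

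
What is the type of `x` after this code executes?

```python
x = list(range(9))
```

list(range()) returns list

list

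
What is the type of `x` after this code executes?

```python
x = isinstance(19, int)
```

isinstance() returns bool

bool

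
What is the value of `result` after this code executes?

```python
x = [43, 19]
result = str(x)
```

x = [43, 19]; result = '[43, 19]'

'[43, 19]'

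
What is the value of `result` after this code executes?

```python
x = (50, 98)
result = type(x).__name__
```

x is tuple; result = 'tuple'

'tuple'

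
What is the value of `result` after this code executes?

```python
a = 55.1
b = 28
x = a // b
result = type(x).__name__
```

a is float; b is int; x is float; result = 'float'

'float'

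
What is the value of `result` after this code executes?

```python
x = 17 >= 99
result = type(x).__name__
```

x is bool; result = 'bool'

'bool'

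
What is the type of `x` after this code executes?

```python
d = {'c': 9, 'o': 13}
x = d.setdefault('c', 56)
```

dict.setdefault() returns the (existing or default) value

int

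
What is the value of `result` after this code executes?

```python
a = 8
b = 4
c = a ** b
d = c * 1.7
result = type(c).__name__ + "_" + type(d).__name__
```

a is int; b is int; c is int; d is float; result = 'int_float'

'int_float'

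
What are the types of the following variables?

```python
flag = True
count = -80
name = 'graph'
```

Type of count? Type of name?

count is assigned a bare integer (no decimal point), so it is an int; name is assigned a quoted string literal, so it is a str

int, str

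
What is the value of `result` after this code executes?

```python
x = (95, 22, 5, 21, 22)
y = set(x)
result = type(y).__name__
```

x is tuple; y is set; result = 'set'

'set'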